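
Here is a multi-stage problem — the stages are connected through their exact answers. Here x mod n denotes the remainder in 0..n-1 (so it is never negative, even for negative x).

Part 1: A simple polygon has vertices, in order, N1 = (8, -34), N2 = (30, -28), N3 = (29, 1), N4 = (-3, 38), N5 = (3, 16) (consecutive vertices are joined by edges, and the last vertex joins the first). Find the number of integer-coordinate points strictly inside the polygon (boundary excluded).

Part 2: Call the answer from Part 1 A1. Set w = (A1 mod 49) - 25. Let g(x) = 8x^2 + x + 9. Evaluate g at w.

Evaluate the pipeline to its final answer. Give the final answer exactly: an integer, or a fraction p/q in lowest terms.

Part 1: cross terms: (8*-28 - 30*-34)=796, (30*1 - 29*-28)=842, (29*38 - -3*1)=1105, (-3*16 - 3*38)=-162, (3*-34 - 8*16)=-230; twice the area = |2351| = 2351; area = 2351/2; boundary points = 2 + 1 + 1 + 2 + 5 = 11; strictly interior points = area - boundary/2 + 1 = 1171; answer 1171
Part 2: A1 = 1171; w = 19; 8*(19)^2 + 1*(19)^1 + 9 = (2888) + (19) + (9) = 2916; answer 2916

2916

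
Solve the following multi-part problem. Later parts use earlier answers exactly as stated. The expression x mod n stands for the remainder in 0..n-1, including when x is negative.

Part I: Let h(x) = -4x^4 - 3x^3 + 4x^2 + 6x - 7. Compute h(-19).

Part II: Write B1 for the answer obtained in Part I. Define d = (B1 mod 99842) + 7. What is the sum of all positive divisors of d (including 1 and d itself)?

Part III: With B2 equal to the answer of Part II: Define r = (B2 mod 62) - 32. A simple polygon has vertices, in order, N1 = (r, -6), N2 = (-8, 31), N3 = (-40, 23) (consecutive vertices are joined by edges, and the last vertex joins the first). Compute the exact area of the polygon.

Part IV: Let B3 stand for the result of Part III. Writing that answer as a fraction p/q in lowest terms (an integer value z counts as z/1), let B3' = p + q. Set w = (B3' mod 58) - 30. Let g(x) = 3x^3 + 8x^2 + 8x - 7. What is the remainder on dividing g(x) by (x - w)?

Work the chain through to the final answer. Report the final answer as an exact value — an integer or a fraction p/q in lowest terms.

Part I: -4*(-19)^4 - 3*(-19)^3 + 4*(-19)^2 + 6*(-19)^1 - 7 = (-521284) + (20577) + (1444) + (-114) + (-7) = -499384; answer -499384
Part II: B1 = -499384; d = 99675; 99675 = 3^2 * 5^2 * 443; sigma = (1 + 3 + 9) * (1 + 5 + 25) * (1 + 443) = 13 * 31 * 444 = 178932; answer 178932
Part III: B2 = 178932; r = -32; cross terms: (-32*31 - -8*-6)=-1040, (-8*23 - -40*31)=1056, (-40*-6 - -32*23)=976; twice the area = |992| = 992; area = 496; answer 496
Part IV: B3 = 496; threaded value p + q = 497; w = 3; remainder = value at the root: 3*(3)^3 + 8*(3)^2 + 8*(3)^1 - 7 = (81) + (72) + (24) + (-7) = 170; answer 170

170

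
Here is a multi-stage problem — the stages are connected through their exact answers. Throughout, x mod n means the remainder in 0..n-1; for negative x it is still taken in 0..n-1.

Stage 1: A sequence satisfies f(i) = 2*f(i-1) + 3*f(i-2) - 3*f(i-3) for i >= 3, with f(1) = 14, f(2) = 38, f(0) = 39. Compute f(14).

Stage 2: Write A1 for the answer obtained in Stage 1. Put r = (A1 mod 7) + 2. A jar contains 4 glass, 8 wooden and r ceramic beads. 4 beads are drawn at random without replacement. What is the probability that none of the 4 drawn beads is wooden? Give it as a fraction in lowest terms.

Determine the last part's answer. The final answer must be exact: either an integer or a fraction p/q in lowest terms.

33/323

Stage 1: f(3) = 2*(38) + 3*(14) - 3*(39) = 1; iterating: f(3)=1, f(4)=74, f(5)=37, f(6)=293, f(7)=475, f(8)=1718, f(9)=3982, f(10)=11693, f(11)=30178, f(12)=83489, f(13)=222433, f(14)=604799; answer 604799
Stage 2: A1 = 604799; r = 8; total draws C(20,4) = 4845; favorable C(12,4) = 495; P = 33/323; answer 33/323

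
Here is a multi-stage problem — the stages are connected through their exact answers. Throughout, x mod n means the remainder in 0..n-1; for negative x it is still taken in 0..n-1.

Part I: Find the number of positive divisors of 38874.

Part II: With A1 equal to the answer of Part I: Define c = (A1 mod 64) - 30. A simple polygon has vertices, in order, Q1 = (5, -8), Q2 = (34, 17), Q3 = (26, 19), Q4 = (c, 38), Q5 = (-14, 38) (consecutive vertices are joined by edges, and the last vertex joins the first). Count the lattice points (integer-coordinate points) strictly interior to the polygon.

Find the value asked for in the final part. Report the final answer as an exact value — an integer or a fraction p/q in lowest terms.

Part I: 38874 = 2 * 3 * 11 * 19 * 31; number of divisors = (1+1) * (1+1) * (1+1) * (1+1) * (1+1) = 32; answer 32
Part II: A1 = 32; c = 2; cross terms: (5*17 - 34*-8)=357, (34*19 - 26*17)=204, (26*38 - 2*19)=950, (2*38 - -14*38)=608, (-14*-8 - 5*38)=-78; twice the area = |2041| = 2041; area = 2041/2; boundary points = 1 + 2 + 1 + 16 + 1 = 21; strictly interior points = area - boundary/2 + 1 = 1011; answer 1011

1011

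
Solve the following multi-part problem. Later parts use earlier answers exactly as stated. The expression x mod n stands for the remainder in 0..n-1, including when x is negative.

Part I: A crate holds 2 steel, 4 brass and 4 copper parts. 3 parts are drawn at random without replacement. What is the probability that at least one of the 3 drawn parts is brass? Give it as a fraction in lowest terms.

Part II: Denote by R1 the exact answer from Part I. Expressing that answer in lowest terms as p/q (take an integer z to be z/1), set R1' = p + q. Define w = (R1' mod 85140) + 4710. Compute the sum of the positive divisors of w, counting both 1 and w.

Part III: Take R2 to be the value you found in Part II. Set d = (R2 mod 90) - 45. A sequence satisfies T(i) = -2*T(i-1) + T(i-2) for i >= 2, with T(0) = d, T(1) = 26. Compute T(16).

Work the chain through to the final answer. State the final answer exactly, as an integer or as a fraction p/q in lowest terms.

-12826707

Part I: total draws C(10,3) = 120; complement C(6,3) = 20; favorable 120 - 20 = 100; P = 5/6; answer 5/6
Part II: R1 = 5/6; threaded value p + q = 11; w = 4721; 4721 is prime, so its only divisors are 1 and 4721; sigma = 1 + 4721 = 4722; answer 4722
Part III: R2 = 4722; d = -3; T(2) = -2*(26) + 1*(-3) = -55; iterating: T(2)=-55, T(3)=136, T(4)=-327, T(5)=790, T(6)=-1907, T(7)=4604, T(8)=-11115, T(9)=26834, T(10)=-64783, T(11)=156400, T(12)=-377583, T(13)=911566, T(14)=-2200715, T(15)=5312996, T(16)=-12826707; answer -12826707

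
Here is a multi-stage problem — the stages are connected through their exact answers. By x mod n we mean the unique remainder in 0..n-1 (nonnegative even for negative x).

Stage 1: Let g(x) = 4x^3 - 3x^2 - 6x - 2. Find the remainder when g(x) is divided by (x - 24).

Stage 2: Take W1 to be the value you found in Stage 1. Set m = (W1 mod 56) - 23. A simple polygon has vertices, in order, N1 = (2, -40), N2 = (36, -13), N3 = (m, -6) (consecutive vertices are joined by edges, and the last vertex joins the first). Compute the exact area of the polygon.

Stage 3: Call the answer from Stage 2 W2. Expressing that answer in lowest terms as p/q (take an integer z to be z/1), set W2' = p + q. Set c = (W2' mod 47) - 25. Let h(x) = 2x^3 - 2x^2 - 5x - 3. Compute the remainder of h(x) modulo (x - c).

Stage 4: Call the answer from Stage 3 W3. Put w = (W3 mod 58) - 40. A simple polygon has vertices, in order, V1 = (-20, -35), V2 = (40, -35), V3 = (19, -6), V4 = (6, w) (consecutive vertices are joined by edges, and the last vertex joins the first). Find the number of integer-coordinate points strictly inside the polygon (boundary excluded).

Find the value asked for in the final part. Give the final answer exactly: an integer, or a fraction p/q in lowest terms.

Stage 1: remainder = value at the root: 4*(24)^3 - 3*(24)^2 - 6*(24)^1 - 2 = (55296) + (-1728) + (-144) + (-2) = 53422; answer 53422
Stage 2: W1 = 53422; m = 31; cross terms: (2*-13 - 36*-40)=1414, (36*-6 - 31*-13)=187, (31*-40 - 2*-6)=-1228; twice the area = |373| = 373; area = 373/2; answer 373/2
Stage 3: W2 = 373/2; threaded value p + q = 375; c = 21; remainder = value at the root: 2*(21)^3 - 2*(21)^2 - 5*(21)^1 - 3 = (18522) + (-882) + (-105) + (-3) = 17532; answer 17532
Stage 4: W3 = 17532; w = -24; cross terms: (-20*-35 - 40*-35)=2100, (40*-6 - 19*-35)=425, (19*-24 - 6*-6)=-420, (6*-35 - -20*-24)=-690; twice the area = |1415| = 1415; area = 1415/2; boundary points = 60 + 1 + 1 + 1 = 63; strictly interior points = area - boundary/2 + 1 = 677; answer 677

677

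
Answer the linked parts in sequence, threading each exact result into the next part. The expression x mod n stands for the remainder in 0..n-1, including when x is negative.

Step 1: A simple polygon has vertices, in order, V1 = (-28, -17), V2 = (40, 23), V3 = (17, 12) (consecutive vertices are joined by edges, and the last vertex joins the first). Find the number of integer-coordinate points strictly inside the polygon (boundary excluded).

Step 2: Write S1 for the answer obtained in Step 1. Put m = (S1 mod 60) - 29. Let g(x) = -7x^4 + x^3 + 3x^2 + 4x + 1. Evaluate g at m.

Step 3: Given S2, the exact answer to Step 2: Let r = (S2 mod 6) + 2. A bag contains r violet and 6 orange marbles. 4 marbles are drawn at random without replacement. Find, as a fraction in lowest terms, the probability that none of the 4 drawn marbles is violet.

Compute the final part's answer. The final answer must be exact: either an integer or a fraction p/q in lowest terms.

Step 1: cross terms: (-28*23 - 40*-17)=36, (40*12 - 17*23)=89, (17*-17 - -28*12)=47; twice the area = |172| = 172; area = 86; boundary points = 4 + 1 + 1 = 6; strictly interior points = area - boundary/2 + 1 = 84; answer 84
Step 2: S1 = 84; m = -5; -7*(-5)^4 + 1*(-5)^3 + 3*(-5)^2 + 4*(-5)^1 + 1 = (-4375) + (-125) + (75) + (-20) + (1) = -4444; answer -4444
Step 3: S2 = -4444; r = 4; total draws C(10,4) = 210; favorable C(6,4) = 15; P = 1/14; answer 1/14

1/14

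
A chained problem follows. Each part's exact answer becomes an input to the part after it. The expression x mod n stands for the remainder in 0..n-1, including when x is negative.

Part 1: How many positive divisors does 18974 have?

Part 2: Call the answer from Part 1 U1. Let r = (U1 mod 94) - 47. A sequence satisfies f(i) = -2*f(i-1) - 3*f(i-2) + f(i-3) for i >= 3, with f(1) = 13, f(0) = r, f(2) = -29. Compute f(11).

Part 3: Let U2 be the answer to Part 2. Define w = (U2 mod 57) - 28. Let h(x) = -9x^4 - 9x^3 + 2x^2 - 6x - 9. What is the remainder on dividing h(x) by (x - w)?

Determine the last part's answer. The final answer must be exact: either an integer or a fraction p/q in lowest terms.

Part 1: 18974 = 2 * 53 * 179; number of divisors = (1+1) * (1+1) * (1+1) = 8; answer 8
Part 2: U1 = 8; r = -39; f(3) = -2*(-29) - 3*(13) + 1*(-39) = -20; iterating: f(3)=-20, f(4)=140, f(5)=-249, f(6)=58, f(7)=771, f(8)=-1965, f(9)=1675, f(10)=3316, f(11)=-13622; answer -13622
Part 3: U2 = -13622; w = -27; remainder = value at the root: -9*(-27)^4 - 9*(-27)^3 + 2*(-27)^2 - 6*(-27)^1 - 9 = (-4782969) + (177147) + (1458) + (162) + (-9) = -4604211; answer -4604211

-4604211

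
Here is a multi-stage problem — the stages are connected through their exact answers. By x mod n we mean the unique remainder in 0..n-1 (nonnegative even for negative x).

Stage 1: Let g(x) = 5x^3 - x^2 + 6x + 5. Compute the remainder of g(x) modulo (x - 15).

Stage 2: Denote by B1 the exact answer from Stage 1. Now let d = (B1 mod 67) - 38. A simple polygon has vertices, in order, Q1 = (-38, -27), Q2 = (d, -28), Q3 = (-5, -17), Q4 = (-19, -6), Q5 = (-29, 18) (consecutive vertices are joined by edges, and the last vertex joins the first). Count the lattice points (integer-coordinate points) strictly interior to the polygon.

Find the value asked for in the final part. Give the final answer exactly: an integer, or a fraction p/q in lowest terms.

905

Stage 1: remainder = value at the root: 5*(15)^3 - 1*(15)^2 + 6*(15)^1 + 5 = (16875) + (-225) + (90) + (5) = 16745; answer 16745
Stage 2: B1 = 16745; d = 24; cross terms: (-38*-28 - 24*-27)=1712, (24*-17 - -5*-28)=-548, (-5*-6 - -19*-17)=-293, (-19*18 - -29*-6)=-516, (-29*-27 - -38*18)=1467; twice the area = |1822| = 1822; area = 911; boundary points = 1 + 1 + 1 + 2 + 9 = 14; strictly interior points = area - boundary/2 + 1 = 905; answer 905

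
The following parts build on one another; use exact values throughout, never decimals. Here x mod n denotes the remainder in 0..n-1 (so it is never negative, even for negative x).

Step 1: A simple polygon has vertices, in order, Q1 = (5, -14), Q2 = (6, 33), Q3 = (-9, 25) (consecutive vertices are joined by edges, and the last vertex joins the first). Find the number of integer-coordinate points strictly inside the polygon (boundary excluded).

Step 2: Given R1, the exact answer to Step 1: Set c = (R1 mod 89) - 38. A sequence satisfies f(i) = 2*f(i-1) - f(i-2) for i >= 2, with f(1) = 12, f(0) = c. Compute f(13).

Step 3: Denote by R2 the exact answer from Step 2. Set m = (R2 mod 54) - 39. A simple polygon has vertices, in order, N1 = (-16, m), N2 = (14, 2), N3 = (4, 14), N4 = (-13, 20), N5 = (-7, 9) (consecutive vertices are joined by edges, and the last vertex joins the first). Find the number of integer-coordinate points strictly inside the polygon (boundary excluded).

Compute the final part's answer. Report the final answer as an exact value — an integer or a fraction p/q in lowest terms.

510

Step 1: cross terms: (5*33 - 6*-14)=249, (6*25 - -9*33)=447, (-9*-14 - 5*25)=1; twice the area = |697| = 697; area = 697/2; boundary points = 1 + 1 + 1 = 3; strictly interior points = area - boundary/2 + 1 = 348; answer 348
Step 2: R1 = 348; c = 43; f(2) = 2*(12) - 1*(43) = -19; iterating: f(2)=-19, f(3)=-50, f(4)=-81, f(5)=-112, f(6)=-143, f(7)=-174, f(8)=-205, f(9)=-236, f(10)=-267, f(11)=-298, f(12)=-329, f(13)=-360; answer -360
Step 3: R2 = -360; m = -21; cross terms: (-16*2 - 14*-21)=262, (14*14 - 4*2)=188, (4*20 - -13*14)=262, (-13*9 - -7*20)=23, (-7*-21 - -16*9)=291; twice the area = |1026| = 1026; area = 513; boundary points = 1 + 2 + 1 + 1 + 3 = 8; strictly interior points = area - boundary/2 + 1 = 510; answer 510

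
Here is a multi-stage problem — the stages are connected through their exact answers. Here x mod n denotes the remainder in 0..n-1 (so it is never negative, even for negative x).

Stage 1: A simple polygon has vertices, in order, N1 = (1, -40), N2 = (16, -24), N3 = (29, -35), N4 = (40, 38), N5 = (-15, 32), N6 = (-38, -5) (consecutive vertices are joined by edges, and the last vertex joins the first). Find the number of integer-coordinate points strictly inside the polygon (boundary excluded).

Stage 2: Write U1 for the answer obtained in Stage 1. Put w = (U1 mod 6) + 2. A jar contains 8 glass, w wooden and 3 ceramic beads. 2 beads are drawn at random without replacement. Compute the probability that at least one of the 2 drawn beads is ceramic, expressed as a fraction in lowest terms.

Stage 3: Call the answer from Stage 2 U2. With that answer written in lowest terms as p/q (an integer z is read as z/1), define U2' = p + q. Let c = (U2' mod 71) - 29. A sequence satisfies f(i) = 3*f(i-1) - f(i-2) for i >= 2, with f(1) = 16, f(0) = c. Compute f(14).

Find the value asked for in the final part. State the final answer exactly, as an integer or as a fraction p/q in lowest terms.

Stage 1: cross terms: (1*-24 - 16*-40)=616, (16*-35 - 29*-24)=136, (29*38 - 40*-35)=2502, (40*32 - -15*38)=1850, (-15*-5 - -38*32)=1291, (-38*-40 - 1*-5)=1525; twice the area = |7920| = 7920; area = 3960; boundary points = 1 + 1 + 1 + 1 + 1 + 1 = 6; strictly interior points = area - boundary/2 + 1 = 3958; answer 3958
Stage 2: U1 = 3958; w = 6; total draws C(17,2) = 136; complement C(14,2) = 91; favorable 136 - 91 = 45; P = 45/136; answer 45/136
Stage 3: U2 = 45/136; threaded value p + q = 181; c = 10; f(2) = 3*(16) - 1*(10) = 38; iterating: f(2)=38, f(3)=98, f(4)=256, f(5)=670, f(6)=1754, f(7)=4592, f(8)=12022, f(9)=31474, f(10)=82400, f(11)=215726, f(12)=564778, f(13)=1478608, f(14)=3871046; answer 3871046

3871046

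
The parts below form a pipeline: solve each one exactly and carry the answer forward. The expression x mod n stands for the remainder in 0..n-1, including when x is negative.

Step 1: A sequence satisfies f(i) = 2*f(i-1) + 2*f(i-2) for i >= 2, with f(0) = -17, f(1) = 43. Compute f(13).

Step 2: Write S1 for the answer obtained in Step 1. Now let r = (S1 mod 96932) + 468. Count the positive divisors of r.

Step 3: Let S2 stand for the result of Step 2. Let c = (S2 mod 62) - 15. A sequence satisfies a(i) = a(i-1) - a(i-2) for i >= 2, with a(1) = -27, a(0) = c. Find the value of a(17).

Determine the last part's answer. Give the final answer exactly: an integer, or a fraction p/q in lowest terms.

24

Step 1: f(2) = 2*(43) + 2*(-17) = 52; iterating: f(2)=52, f(3)=190, f(4)=484, f(5)=1348, f(6)=3664, f(7)=10024, f(8)=27376, f(9)=74800, f(10)=204352, f(11)=558304, f(12)=1525312, f(13)=4167232; answer 4167232
Step 2: S1 = 4167232; r = 96556; 96556 = 2^2 * 101 * 239; number of divisors = (2+1) * (1+1) * (1+1) = 12; answer 12
Step 3: S2 = 12; c = -3; a(2) = 1*(-27) - 1*(-3) = -24; iterating: a(2)=-24, a(3)=3, a(4)=27, a(5)=24, a(6)=-3, a(7)=-27, a(8)=-24, a(9)=3, a(10)=27, a(11)=24, a(12)=-3, a(13)=-27, a(14)=-24, a(15)=3, a(16)=27, a(17)=24; answer 24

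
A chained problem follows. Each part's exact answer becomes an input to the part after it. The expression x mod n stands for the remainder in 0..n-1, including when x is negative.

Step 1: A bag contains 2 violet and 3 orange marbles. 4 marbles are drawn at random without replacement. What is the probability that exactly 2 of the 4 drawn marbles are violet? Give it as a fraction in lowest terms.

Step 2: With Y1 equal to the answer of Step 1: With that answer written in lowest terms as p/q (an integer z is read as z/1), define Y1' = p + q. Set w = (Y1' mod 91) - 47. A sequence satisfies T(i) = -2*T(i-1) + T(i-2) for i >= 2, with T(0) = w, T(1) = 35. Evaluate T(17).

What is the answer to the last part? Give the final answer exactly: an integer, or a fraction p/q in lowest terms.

Step 1: total draws C(5,4) = 5; favorable C(2,2)*C(3,2) = 3; P = 3/5; answer 3/5
Step 2: Y1 = 3/5; threaded value p + q = 8; w = -39; T(2) = -2*(35) + 1*(-39) = -109; iterating: T(2)=-109, T(3)=253, T(4)=-615, T(5)=1483, T(6)=-3581, T(7)=8645, T(8)=-20871, T(9)=50387, T(10)=-121645, T(11)=293677, T(12)=-708999, T(13)=1711675, T(14)=-4132349, T(15)=9976373, T(16)=-24085095, T(17)=58146563; answer 58146563

58146563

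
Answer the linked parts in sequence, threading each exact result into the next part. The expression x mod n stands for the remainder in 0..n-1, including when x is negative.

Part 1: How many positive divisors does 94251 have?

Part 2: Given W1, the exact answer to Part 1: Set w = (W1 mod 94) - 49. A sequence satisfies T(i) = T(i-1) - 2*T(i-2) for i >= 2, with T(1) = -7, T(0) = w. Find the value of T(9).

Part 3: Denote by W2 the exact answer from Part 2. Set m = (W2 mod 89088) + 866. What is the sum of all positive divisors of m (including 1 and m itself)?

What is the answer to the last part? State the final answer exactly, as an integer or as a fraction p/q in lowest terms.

91960

Part 1: 94251 = 3 * 89 * 353; number of divisors = (1+1) * (1+1) * (1+1) = 8; answer 8
Part 2: W1 = 8; w = -41; T(2) = 1*(-7) - 2*(-41) = 75; iterating: T(2)=75, T(3)=89, T(4)=-61, T(5)=-239, T(6)=-117, T(7)=361, T(8)=595, T(9)=-127; answer -127
Part 3: W2 = -127; m = 89827; 89827 = 43 * 2089; sigma = (1 + 43) * (1 + 2089) = 44 * 2090 = 91960; answer 91960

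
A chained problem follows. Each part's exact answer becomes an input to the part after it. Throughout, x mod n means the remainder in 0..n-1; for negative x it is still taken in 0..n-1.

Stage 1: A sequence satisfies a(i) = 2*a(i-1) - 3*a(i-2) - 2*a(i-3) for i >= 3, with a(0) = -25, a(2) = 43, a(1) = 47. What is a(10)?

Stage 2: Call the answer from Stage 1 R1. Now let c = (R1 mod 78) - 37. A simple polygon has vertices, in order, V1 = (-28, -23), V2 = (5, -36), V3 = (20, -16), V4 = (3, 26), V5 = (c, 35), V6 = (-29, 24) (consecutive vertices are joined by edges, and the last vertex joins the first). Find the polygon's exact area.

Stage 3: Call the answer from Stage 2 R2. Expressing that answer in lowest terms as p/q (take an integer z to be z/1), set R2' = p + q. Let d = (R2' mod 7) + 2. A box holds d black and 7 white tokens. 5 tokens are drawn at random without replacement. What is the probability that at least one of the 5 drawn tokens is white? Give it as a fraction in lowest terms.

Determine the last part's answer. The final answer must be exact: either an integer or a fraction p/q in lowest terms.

791/792

Stage 1: a(3) = 2*(43) - 3*(47) - 2*(-25) = -5; iterating: a(3)=-5, a(4)=-233, a(5)=-537, a(6)=-365, a(7)=1347, a(8)=4863, a(9)=6415, a(10)=-4453; answer -4453
Stage 2: R1 = -4453; c = 34; cross terms: (-28*-36 - 5*-23)=1123, (5*-16 - 20*-36)=640, (20*26 - 3*-16)=568, (3*35 - 34*26)=-779, (34*24 - -29*35)=1831, (-29*-23 - -28*24)=1339; twice the area = |4722| = 4722; area = 2361; answer 2361
Stage 3: R2 = 2361; threaded value p + q = 2362; d = 5; total draws C(12,5) = 792; complement C(5,5) = 1; favorable 792 - 1 = 791; P = 791/792; answer 791/792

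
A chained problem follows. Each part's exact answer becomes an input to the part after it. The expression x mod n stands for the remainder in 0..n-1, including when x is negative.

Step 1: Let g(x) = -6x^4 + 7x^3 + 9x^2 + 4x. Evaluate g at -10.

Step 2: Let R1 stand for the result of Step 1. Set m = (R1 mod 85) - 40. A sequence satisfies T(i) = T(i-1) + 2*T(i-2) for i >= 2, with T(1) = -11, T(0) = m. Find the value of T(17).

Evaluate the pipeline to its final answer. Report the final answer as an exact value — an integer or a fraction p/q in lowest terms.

1048549

Step 1: -6*(-10)^4 + 7*(-10)^3 + 9*(-10)^2 + 4*(-10)^1 = (-60000) + (-7000) + (900) + (-40) = -66140; answer -66140
Step 2: R1 = -66140; m = 35; T(2) = 1*(-11) + 2*(35) = 59; iterating: T(2)=59, T(3)=37, T(4)=155, T(5)=229, T(6)=539, T(7)=997, T(8)=2075, T(9)=4069, T(10)=8219, T(11)=16357, T(12)=32795, T(13)=65509, T(14)=131099, T(15)=262117, T(16)=524315, T(17)=1048549; answer 1048549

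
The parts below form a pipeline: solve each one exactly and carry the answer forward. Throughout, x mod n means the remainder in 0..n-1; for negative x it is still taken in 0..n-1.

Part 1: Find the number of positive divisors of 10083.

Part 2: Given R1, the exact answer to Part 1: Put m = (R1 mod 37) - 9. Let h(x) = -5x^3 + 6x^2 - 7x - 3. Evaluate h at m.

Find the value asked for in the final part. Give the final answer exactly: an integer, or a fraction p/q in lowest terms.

Part 1: 10083 = 3 * 3361; number of divisors = (1+1) * (1+1) = 4; answer 4
Part 2: R1 = 4; m = -5; -5*(-5)^3 + 6*(-5)^2 - 7*(-5)^1 - 3 = (625) + (150) + (35) + (-3) = 807; answer 807

807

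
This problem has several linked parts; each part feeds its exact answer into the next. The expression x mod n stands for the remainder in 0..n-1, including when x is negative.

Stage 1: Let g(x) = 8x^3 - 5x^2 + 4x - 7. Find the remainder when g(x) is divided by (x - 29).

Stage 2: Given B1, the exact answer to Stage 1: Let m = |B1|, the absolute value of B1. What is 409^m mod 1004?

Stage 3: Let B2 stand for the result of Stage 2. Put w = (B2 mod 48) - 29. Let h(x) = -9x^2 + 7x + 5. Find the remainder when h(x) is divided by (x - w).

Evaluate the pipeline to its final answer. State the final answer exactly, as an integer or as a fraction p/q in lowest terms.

Stage 1: remainder = value at the root: 8*(29)^3 - 5*(29)^2 + 4*(29)^1 - 7 = (195112) + (-4205) + (116) + (-7) = 191016; answer 191016
Stage 2: B1 = 191016; m = 191016; squarings mod 1004: 409^1=409, 409^2=617, 409^4=173, 409^8=813, 409^16=337, 409^32=117, 409^64=637, 409^128=153, 409^256=317, 409^512=89, 409^1024=893, 409^2048=273, 409^4096=233, 409^8192=73, 409^16384=309, 409^32768=101, 409^65536=161, 409^131072=821; 409^191016 = 409^8 * 409^32 * 409^512 * 409^2048 * 409^8192 * 409^16384 * 409^32768 * 409^131072 = 337 (mod 1004); answer 337
Stage 3: B2 = 337; w = -28; remainder = value at the root: -9*(-28)^2 + 7*(-28)^1 + 5 = (-7056) + (-196) + (5) = -7247; answer -7247

-7247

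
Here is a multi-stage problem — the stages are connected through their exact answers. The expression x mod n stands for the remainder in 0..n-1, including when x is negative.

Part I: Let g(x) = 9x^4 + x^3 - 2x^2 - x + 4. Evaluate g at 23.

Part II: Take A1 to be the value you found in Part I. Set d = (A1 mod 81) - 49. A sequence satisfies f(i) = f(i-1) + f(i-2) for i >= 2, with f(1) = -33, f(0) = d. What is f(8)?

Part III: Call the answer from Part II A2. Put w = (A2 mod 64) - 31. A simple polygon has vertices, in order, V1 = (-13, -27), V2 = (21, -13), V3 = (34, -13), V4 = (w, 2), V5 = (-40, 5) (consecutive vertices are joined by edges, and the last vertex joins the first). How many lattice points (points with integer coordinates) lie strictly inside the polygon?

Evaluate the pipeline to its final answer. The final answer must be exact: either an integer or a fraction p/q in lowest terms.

Part I: 9*(23)^4 + 1*(23)^3 - 2*(23)^2 - 1*(23)^1 + 4 = (2518569) + (12167) + (-1058) + (-23) + (4) = 2529659; answer 2529659
Part II: A1 = 2529659; d = -20; f(2) = 1*(-33) + 1*(-20) = -53; iterating: f(2)=-53, f(3)=-86, f(4)=-139, f(5)=-225, f(6)=-364, f(7)=-589, f(8)=-953; answer -953
Part III: A2 = -953; w = -24; cross terms: (-13*-13 - 21*-27)=736, (21*-13 - 34*-13)=169, (34*2 - -24*-13)=-244, (-24*5 - -40*2)=-40, (-40*-27 - -13*5)=1145; twice the area = |1766| = 1766; area = 883; boundary points = 2 + 13 + 1 + 1 + 1 = 18; strictly interior points = area - boundary/2 + 1 = 875; answer 875

875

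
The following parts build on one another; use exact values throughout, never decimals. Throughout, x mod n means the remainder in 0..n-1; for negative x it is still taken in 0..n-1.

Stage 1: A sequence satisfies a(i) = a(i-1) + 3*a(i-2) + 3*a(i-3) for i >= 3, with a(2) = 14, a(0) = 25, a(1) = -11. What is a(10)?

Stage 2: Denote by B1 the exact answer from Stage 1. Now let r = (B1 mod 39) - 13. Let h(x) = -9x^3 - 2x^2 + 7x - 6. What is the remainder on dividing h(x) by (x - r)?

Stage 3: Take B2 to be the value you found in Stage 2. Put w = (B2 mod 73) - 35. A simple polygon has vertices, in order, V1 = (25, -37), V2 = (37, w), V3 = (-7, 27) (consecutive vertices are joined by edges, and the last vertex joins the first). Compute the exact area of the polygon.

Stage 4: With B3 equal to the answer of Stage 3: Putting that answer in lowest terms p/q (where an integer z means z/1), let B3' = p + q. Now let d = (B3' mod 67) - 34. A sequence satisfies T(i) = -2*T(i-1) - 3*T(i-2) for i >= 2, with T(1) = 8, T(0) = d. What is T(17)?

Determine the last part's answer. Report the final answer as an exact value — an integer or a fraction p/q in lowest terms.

-112600

Stage 1: a(3) = 1*(14) + 3*(-11) + 3*(25) = 56; iterating: a(3)=56, a(4)=65, a(5)=275, a(6)=638, a(7)=1658, a(8)=4397, a(9)=11285, a(10)=29450; answer 29450
Stage 2: B1 = 29450; r = -8; remainder = value at the root: -9*(-8)^3 - 2*(-8)^2 + 7*(-8)^1 - 6 = (4608) + (-128) + (-56) + (-6) = 4418; answer 4418
Stage 3: B2 = 4418; w = 3; cross terms: (25*3 - 37*-37)=1444, (37*27 - -7*3)=1020, (-7*-37 - 25*27)=-416; twice the area = |2048| = 2048; area = 1024; answer 1024
Stage 4: B3 = 1024; threaded value p + q = 1025; d = -14; T(2) = -2*(8) - 3*(-14) = 26; iterating: T(2)=26, T(3)=-76, T(4)=74, T(5)=80, T(6)=-382, T(7)=524, T(8)=98, T(9)=-1768, T(10)=3242, T(11)=-1180, T(12)=-7366, T(13)=18272, T(14)=-14446, T(15)=-25924, T(16)=95186, T(17)=-112600; answer -112600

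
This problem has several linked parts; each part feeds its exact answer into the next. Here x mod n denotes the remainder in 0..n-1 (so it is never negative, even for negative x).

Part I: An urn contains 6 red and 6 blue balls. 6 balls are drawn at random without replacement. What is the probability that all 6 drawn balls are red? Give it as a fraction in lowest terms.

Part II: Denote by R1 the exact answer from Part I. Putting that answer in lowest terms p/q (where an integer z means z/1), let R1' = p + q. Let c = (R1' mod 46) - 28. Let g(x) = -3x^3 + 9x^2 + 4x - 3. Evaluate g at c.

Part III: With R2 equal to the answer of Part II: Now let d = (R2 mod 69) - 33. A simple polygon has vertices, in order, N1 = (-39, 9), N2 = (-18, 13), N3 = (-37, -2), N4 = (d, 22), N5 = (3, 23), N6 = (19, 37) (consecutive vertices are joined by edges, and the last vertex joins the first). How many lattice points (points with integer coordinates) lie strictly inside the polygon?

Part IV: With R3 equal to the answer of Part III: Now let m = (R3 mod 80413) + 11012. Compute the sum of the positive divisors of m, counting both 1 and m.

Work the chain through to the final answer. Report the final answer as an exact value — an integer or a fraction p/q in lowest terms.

36288

Part I: total draws C(12,6) = 924; favorable C(6,6) = 1; P = 1/924; answer 1/924
Part II: R1 = 1/924; threaded value p + q = 925; c = -23; -3*(-23)^3 + 9*(-23)^2 + 4*(-23)^1 - 3 = (36501) + (4761) + (-92) + (-3) = 41167; answer 41167
Part III: R2 = 41167; d = 10; cross terms: (-39*13 - -18*9)=-345, (-18*-2 - -37*13)=517, (-37*22 - 10*-2)=-794, (10*23 - 3*22)=164, (3*37 - 19*23)=-326, (19*9 - -39*37)=1614; twice the area = |830| = 830; area = 415; boundary points = 1 + 1 + 1 + 1 + 2 + 2 = 8; strictly interior points = area - boundary/2 + 1 = 412; answer 412
Part IV: R3 = 412; m = 11424; 11424 = 2^5 * 3 * 7 * 17; sigma = (1 + 2 + 4 + 8 + 16 + 32) * (1 + 3) * (1 + 7) * (1 + 17) = 63 * 4 * 8 * 18 = 36288; answer 36288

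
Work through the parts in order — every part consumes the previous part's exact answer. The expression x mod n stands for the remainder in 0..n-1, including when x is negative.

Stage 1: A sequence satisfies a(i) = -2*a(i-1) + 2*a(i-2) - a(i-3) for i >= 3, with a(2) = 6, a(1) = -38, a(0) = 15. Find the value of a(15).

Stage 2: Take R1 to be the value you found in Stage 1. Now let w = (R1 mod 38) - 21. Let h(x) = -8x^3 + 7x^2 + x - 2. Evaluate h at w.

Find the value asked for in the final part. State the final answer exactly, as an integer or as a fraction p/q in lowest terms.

Stage 1: a(3) = -2*(6) + 2*(-38) - 1*(15) = -103; iterating: a(3)=-103, a(4)=256, a(5)=-724, a(6)=2063, a(7)=-5830, a(8)=16510, a(9)=-46743, a(10)=132336, a(11)=-374668, a(12)=1060751, a(13)=-3003174, a(14)=8502518, a(15)=-24072135; answer -24072135
Stage 2: R1 = -24072135; w = 8; -8*(8)^3 + 7*(8)^2 + 1*(8)^1 - 2 = (-4096) + (448) + (8) + (-2) = -3642; answer -3642

-3642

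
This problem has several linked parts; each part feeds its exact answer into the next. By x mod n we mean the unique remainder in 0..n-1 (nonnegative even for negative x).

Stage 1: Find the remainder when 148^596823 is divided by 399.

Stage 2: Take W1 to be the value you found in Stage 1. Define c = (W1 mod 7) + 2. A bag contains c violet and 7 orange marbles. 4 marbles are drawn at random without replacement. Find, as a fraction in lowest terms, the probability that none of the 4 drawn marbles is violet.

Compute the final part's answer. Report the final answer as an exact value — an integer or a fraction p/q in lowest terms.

1/6

Stage 1: squarings mod 399: 148^1=148, 148^2=358, 148^4=85, 148^8=43, 148^16=253, 148^32=169, 148^64=232, 148^128=358, 148^256=85, 148^512=43, 148^1024=253, 148^2048=169, 148^4096=232, 148^8192=358, 148^16384=85, 148^32768=43, 148^65536=253, 148^131072=169, 148^262144=232, 148^524288=358; 148^596823 = 148^1 * 148^2 * 148^4 * 148^16 * 148^64 * 148^256 * 148^512 * 148^2048 * 148^4096 * 148^65536 * 148^524288 = 274 (mod 399); answer 274
Stage 2: W1 = 274; c = 3; total draws C(10,4) = 210; favorable C(7,4) = 35; P = 1/6; answer 1/6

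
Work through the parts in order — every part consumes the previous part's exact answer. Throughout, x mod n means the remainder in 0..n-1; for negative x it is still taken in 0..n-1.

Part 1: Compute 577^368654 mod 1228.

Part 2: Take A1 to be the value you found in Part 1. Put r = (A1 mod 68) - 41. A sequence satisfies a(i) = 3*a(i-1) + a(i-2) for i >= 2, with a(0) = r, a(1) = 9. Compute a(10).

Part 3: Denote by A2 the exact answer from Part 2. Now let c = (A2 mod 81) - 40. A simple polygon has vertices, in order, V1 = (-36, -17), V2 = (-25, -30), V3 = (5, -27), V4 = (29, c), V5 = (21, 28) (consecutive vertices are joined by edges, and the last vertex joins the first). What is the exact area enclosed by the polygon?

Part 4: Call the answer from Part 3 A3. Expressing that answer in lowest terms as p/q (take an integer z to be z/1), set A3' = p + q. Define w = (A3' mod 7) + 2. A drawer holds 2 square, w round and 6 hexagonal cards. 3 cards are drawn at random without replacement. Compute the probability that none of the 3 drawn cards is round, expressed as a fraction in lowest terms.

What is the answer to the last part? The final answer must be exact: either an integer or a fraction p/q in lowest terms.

Part 1: squarings mod 1228: 577^1=577, 577^2=141, 577^4=233, 577^8=257, 577^16=965, 577^32=401, 577^64=1161, 577^128=805, 577^256=869, 577^512=1169, 577^1024=1025, 577^2048=685, 577^4096=129, 577^8192=677, 577^16384=285, 577^32768=177, 577^65536=629, 577^131072=225, 577^262144=277; 577^368654 = 577^2 * 577^4 * 577^8 * 577^8192 * 577^32768 * 577^65536 * 577^262144 = 553 (mod 1228); answer 553
Part 2: A1 = 553; r = -32; a(2) = 3*(9) + 1*(-32) = -5; iterating: a(2)=-5, a(3)=-6, a(4)=-23, a(5)=-75, a(6)=-248, a(7)=-819, a(8)=-2705, a(9)=-8934, a(10)=-29507; answer -29507
Part 3: A2 = -29507; c = 18; cross terms: (-36*-30 - -25*-17)=655, (-25*-27 - 5*-30)=825, (5*18 - 29*-27)=873, (29*28 - 21*18)=434, (21*-17 - -36*28)=651; twice the area = |3438| = 3438; area = 1719; answer 1719
Part 4: A3 = 1719; threaded value p + q = 1720; w = 7; total draws C(15,3) = 455; favorable C(8,3) = 56; P = 8/65; answer 8/65

8/65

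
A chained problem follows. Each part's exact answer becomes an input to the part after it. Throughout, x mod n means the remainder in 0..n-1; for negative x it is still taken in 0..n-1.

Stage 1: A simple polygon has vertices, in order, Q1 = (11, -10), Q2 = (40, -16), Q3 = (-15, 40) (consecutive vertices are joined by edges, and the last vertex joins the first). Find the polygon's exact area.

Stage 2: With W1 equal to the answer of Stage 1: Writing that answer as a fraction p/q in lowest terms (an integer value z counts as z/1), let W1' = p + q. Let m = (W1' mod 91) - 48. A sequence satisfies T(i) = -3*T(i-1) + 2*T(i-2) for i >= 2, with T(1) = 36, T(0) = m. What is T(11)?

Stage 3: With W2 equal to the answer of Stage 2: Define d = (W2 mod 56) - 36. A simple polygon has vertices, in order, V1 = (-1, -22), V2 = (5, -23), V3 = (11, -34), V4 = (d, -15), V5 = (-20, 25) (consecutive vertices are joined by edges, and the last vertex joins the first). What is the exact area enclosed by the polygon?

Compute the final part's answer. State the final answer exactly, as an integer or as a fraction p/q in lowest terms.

Stage 1: cross terms: (11*-16 - 40*-10)=224, (40*40 - -15*-16)=1360, (-15*-10 - 11*40)=-290; twice the area = |1294| = 1294; area = 647; answer 647
Stage 2: W1 = 647; threaded value p + q = 648; m = -37; T(2) = -3*(36) + 2*(-37) = -182; iterating: T(2)=-182, T(3)=618, T(4)=-2218, T(5)=7890, T(6)=-28106, T(7)=100098, T(8)=-356506, T(9)=1269714, T(10)=-4522154, T(11)=16105890; answer 16105890
Stage 3: W2 = 16105890; d = -26; cross terms: (-1*-23 - 5*-22)=133, (5*-34 - 11*-23)=83, (11*-15 - -26*-34)=-1049, (-26*25 - -20*-15)=-950, (-20*-22 - -1*25)=465; twice the area = |-1318| = 1318; area = 659; answer 659

659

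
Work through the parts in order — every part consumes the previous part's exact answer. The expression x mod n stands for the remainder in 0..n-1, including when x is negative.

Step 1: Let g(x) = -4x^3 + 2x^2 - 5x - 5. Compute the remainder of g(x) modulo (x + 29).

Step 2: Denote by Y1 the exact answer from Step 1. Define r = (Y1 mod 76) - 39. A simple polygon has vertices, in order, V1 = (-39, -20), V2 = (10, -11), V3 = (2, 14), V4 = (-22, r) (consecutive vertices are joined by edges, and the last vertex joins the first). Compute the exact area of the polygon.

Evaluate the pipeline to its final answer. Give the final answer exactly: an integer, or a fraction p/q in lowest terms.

913

Step 1: remainder = value at the root: -4*(-29)^3 + 2*(-29)^2 - 5*(-29)^1 - 5 = (97556) + (1682) + (145) + (-5) = 99378; answer 99378
Step 2: Y1 = 99378; r = 7; cross terms: (-39*-11 - 10*-20)=629, (10*14 - 2*-11)=162, (2*7 - -22*14)=322, (-22*-20 - -39*7)=713; twice the area = |1826| = 1826; area = 913; answer 913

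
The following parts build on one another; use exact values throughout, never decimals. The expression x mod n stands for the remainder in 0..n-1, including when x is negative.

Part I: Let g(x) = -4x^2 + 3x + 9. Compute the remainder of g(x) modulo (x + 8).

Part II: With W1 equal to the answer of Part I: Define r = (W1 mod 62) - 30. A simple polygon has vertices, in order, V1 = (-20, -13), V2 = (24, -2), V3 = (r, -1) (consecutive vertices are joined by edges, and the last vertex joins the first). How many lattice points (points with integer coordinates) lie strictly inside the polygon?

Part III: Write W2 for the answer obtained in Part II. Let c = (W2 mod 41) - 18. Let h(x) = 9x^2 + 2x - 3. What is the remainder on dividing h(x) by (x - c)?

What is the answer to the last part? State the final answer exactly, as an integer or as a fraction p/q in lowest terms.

4

Part I: remainder = value at the root: -4*(-8)^2 + 3*(-8)^1 + 9 = (-256) + (-24) + (9) = -271; answer -271
Part II: W1 = -271; r = 9; cross terms: (-20*-2 - 24*-13)=352, (24*-1 - 9*-2)=-6, (9*-13 - -20*-1)=-137; twice the area = |209| = 209; area = 209/2; boundary points = 11 + 1 + 1 = 13; strictly interior points = area - boundary/2 + 1 = 99; answer 99
Part III: W2 = 99; c = -1; remainder = value at the root: 9*(-1)^2 + 2*(-1)^1 - 3 = (9) + (-2) + (-3) = 4; answer 4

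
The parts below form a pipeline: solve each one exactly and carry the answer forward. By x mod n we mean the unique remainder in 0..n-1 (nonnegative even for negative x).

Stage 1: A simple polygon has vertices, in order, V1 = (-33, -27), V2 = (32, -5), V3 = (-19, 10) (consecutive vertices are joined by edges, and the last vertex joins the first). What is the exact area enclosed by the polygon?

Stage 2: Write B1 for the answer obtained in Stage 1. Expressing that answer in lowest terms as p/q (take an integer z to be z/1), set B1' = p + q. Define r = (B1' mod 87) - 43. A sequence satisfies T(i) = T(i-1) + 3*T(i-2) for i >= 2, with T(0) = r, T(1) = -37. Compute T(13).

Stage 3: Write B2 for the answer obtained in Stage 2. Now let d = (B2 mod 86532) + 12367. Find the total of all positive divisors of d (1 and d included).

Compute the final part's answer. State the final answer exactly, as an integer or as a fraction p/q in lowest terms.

Stage 1: cross terms: (-33*-5 - 32*-27)=1029, (32*10 - -19*-5)=225, (-19*-27 - -33*10)=843; twice the area = |2097| = 2097; area = 2097/2; answer 2097/2
Stage 2: B1 = 2097/2; threaded value p + q = 2099; r = -32; T(2) = 1*(-37) + 3*(-32) = -133; iterating: T(2)=-133, T(3)=-244, T(4)=-643, T(5)=-1375, T(6)=-3304, T(7)=-7429, T(8)=-17341, T(9)=-39628, T(10)=-91651, T(11)=-210535, T(12)=-485488, T(13)=-1117093; answer -1117093
Stage 3: B2 = -1117093; d = 20190; 20190 = 2 * 3 * 5 * 673; sigma = (1 + 2) * (1 + 3) * (1 + 5) * (1 + 673) = 3 * 4 * 6 * 674 = 48528; answer 48528

48528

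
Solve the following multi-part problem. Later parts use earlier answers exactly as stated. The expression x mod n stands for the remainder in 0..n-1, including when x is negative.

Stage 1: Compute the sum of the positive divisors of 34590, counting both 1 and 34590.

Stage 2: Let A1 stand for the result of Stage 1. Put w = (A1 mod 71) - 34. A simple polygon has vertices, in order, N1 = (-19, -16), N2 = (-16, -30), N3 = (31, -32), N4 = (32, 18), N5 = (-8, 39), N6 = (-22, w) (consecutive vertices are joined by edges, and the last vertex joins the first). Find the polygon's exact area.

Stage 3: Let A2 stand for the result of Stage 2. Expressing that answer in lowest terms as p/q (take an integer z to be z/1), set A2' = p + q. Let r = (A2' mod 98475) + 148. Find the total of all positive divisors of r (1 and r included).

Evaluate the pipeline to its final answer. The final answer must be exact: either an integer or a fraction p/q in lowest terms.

3472

Stage 1: 34590 = 2 * 3 * 5 * 1153; sigma = (1 + 2) * (1 + 3) * (1 + 5) * (1 + 1153) = 3 * 4 * 6 * 1154 = 83088; answer 83088
Stage 2: A1 = 83088; w = -16; cross terms: (-19*-30 - -16*-16)=314, (-16*-32 - 31*-30)=1442, (31*18 - 32*-32)=1582, (32*39 - -8*18)=1392, (-8*-16 - -22*39)=986, (-22*-16 - -19*-16)=48; twice the area = |5764| = 5764; area = 2882; answer 2882
Stage 3: A2 = 2882; threaded value p + q = 2883; r = 3031; 3031 = 7 * 433; sigma = (1 + 7) * (1 + 433) = 8 * 434 = 3472; answer 3472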